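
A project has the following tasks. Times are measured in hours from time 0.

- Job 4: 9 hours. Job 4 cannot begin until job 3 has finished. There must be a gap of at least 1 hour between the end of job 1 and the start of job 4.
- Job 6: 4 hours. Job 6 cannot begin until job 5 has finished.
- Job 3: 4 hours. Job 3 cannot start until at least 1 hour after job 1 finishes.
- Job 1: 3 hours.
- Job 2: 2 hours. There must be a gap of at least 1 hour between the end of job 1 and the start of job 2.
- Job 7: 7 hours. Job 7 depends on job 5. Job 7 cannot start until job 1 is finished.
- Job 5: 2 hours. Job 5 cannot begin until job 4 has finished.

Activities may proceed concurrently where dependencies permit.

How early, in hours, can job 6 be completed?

23

Job 1 has no prerequisites, so it starts at hour 0 and finishes at hour 3.
After job 1 (finishes hour 3, plus 1-hour gap → hour 4), job 3 can start at hour 4 and finishes at hour 8.
Job 4 needs all of job 3 (finishes hour 8); job 1 (finishes hour 3, plus 1-hour gap → hour 4). That puts its earliest start at hour 8; it finishes at 8 + 9 = hour 17.
Job 5 cannot begin until job 4 (finishes hour 17). It runs from hour 17 to 17 + 2 = hour 19.
After job 5 (finishes hour 19), job 6 can start at hour 19 and finishes at hour 23.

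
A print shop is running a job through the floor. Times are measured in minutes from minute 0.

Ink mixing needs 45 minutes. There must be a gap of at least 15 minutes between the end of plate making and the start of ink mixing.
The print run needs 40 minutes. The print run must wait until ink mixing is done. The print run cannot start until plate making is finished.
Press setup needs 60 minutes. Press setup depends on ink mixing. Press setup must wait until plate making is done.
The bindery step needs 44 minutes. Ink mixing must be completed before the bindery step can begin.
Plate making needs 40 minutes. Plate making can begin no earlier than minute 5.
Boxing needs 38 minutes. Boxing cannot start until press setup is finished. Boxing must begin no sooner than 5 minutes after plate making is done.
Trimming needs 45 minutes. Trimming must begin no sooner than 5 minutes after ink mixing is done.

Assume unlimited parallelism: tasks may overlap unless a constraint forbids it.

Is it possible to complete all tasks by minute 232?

After its own release at minute 5, plate making can start at minute 5 and finishes at minute 45.
Ink mixing cannot begin until plate making (finishes minute 45, plus 15-minute gap → minute 60). It runs from minute 60 to 60 + 45 = minute 105.
The bindery step cannot begin until ink mixing (finishes minute 105). It runs from minute 105 to 105 + 44 = minute 149.
Trimming cannot begin until ink mixing (finishes minute 105, plus 5-minute gap → minute 110). It runs from minute 110 to 110 + 45 = minute 155.
The print run has to wait for ink mixing (finishes minute 105); plate making (finishes minute 45). The latest of these is minute 105, so the print run runs minute 105 to 105 + 40 = minute 145.
Press setup has to wait for ink mixing (finishes minute 105); plate making (finishes minute 45). The latest of these is minute 105, so press setup runs minute 105 to 105 + 60 = minute 165.
Boxing cannot start until press setup (finishes minute 165); plate making (finishes minute 45, plus 5-minute gap → minute 50). The controlling bound is minute 165, so boxing finishes at 165 + 38 = minute 203.
Every task is finished by minute 203, which is no later than the deadline of 232, so the schedule is feasible.

Yes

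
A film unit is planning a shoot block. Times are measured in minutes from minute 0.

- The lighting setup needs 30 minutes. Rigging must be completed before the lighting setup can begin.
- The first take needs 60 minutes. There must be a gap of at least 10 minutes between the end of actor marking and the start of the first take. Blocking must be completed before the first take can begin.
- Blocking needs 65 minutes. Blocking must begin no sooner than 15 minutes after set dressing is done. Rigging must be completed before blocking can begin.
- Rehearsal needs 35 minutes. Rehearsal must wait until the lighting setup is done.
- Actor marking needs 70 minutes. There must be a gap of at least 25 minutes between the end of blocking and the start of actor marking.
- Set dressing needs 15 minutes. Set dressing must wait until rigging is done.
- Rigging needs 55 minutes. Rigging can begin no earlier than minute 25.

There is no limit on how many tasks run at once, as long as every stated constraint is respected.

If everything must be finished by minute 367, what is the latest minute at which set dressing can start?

The first take has no dependents, so it just needs to finish by minute 367. Starting by 367 − 60 = minute 307 achieves that.
Actor marking feeds into the first take (must start by minute 307, minus 10-minute gap → minute 297); so actor marking must finish by minute 297 and therefore start by minute 227.
Blocking must finish in time for actor marking (must start by minute 227, minus 25-minute gap → minute 202); the first take (must start by minute 307). The tightest is minute 202, so blocking must start by 202 − 65 = minute 137.
Set dressing must finish before blocking (must start by minute 137, minus 15-minute gap → minute 122). With a 15-minute duration, set dressing must start by 122 − 15 = minute 107.

107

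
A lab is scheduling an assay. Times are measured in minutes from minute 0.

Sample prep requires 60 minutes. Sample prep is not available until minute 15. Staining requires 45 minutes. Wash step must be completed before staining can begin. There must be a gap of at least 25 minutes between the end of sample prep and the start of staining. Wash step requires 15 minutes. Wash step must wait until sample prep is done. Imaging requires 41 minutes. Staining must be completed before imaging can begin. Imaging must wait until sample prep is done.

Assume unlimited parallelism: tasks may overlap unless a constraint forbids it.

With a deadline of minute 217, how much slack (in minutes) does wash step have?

Sample prep waits on its own release at minute 15, so it starts at minute 15 and finishes at 15 + 60 = minute 75.
After sample prep (finishes minute 75), wash step can start at minute 75 and finishes at minute 90.

Working backward from the deadline:
Nothing follows imaging; the deadline of minute 217 is its only limit. It must start by 217 − 41 = minute 176.
Since imaging (must start by minute 176) depends on it, staining must finish by minute 176. Backing off its 45-minute duration gives a latest start of minute 131.
Wash step has to be done before staining (must start by minute 131). That means finishing by minute 131, i.e. starting by 131 − 15 = minute 116.
So wash step can start as early as minute 75 and as late as minute 116, giving 116 − 75 = 41 minutes of slack.

41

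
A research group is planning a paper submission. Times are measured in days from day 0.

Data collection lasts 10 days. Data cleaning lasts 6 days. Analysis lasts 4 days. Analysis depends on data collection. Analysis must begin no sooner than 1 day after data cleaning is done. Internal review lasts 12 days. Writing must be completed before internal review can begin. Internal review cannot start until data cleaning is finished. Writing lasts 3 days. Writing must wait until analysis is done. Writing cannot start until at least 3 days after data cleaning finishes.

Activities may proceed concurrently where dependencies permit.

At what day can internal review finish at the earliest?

29

Data cleaning has no prerequisites, so it starts at day 0 and finishes at day 6.
Data collection has no prerequisites, so it starts at day 0 and finishes at day 10.
Analysis cannot start until data collection (finishes day 10); data cleaning (finishes day 6, plus 1-day gap → day 7). The controlling bound is day 10, so analysis finishes at 10 + 4 = day 14.
Writing has to wait for analysis (finishes day 14); data cleaning (finishes day 6, plus 3-day gap → day 9). The latest of these is day 14, so writing runs day 14 to 14 + 3 = day 17.
Internal review needs all of writing (finishes day 17); data cleaning (finishes day 6). That puts its earliest start at day 17; it finishes at 17 + 12 = day 29.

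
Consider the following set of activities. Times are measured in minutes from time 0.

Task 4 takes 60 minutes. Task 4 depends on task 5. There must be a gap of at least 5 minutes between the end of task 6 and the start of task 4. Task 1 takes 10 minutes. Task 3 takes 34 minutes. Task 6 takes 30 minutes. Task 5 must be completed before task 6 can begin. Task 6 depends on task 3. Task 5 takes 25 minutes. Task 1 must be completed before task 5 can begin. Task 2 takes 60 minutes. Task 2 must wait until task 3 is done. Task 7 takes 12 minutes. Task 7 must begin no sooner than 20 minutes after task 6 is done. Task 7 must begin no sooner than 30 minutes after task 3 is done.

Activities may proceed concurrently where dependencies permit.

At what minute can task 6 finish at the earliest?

65

Nothing blocks task 3, so it runs from minute 0 to minute 34.
Nothing blocks task 1, so it runs from minute 0 to minute 10.
Task 5 waits on task 1 (finishes minute 10), so it starts at minute 10 and finishes at 10 + 25 = minute 35.
For task 6: task 5 (finishes minute 35); task 3 (finishes minute 34). Taking the maximum gives a start of minute 35, and it finishes at 35 + 30 = minute 65.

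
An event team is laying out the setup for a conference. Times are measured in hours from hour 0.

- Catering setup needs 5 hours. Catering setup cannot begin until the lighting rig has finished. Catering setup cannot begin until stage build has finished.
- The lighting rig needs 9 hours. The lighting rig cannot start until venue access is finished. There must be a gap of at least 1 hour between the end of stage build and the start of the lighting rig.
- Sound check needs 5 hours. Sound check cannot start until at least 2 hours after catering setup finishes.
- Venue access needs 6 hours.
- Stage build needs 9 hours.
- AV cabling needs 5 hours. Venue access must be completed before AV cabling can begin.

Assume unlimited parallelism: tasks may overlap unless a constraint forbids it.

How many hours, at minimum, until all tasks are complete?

31

Stage build can start immediately at hour 0; it finishes at hour 9.
Venue access can start immediately at hour 0; it finishes at hour 6.
After venue access (finishes hour 6), AV cabling can start at hour 6 and finishes at hour 11.
The lighting rig needs all of venue access (finishes hour 6); stage build (finishes hour 9, plus 1-hour gap → hour 10). That puts its earliest start at hour 10; it finishes at 10 + 9 = hour 19.
Catering setup has to wait for the lighting rig (finishes hour 19); stage build (finishes hour 9). The latest of these is hour 19, so catering setup runs hour 19 to 19 + 5 = hour 24.
After catering setup (finishes hour 24, plus 2-hour gap → hour 26), sound check can start at hour 26 and finishes at hour 31.
All tasks are finished once the last one completes. Finish times: Venue access at 6, Stage build at 9, The lighting rig at 19, AV cabling at 11, Catering setup at 24, Sound check at 31. The latest is hour 31.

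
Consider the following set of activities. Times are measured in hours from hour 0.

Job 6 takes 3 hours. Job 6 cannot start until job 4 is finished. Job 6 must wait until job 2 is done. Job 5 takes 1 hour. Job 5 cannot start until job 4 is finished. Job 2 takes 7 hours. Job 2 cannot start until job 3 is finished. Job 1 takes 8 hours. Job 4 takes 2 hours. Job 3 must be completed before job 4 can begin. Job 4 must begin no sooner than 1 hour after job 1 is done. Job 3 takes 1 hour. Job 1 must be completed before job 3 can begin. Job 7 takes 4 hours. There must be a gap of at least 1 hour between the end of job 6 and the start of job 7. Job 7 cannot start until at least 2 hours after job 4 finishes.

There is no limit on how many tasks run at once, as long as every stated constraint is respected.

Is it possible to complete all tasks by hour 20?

No

Job 1 has no prerequisites, so it starts at hour 0 and finishes at hour 8.
After job 1 (finishes hour 8), job 3 can start at hour 8 and finishes at hour 9.
Job 4 has to wait for job 3 (finishes hour 9); job 1 (finishes hour 8, plus 1-hour gap → hour 9). The latest of these is hour 9, so job 4 runs hour 9 to 9 + 2 = hour 11.
Job 5 waits on job 4 (finishes hour 11), so it starts at hour 11 and finishes at 11 + 1 = hour 12.
Job 2 cannot begin until job 3 (finishes hour 9). It runs from hour 9 to 9 + 7 = hour 16.
Job 6 has to wait for job 4 (finishes hour 11); job 2 (finishes hour 16). The latest of these is hour 16, so job 6 runs hour 16 to 16 + 3 = hour 19.
For job 7: job 6 (finishes hour 19, plus 1-hour gap → hour 20); job 4 (finishes hour 11, plus 2-hour gap → hour 13). Taking the maximum gives a start of hour 20, and it finishes at 20 + 4 = hour 24.
The earliest everything can be done is hour 24, which is after the deadline of 20, so it is not possible.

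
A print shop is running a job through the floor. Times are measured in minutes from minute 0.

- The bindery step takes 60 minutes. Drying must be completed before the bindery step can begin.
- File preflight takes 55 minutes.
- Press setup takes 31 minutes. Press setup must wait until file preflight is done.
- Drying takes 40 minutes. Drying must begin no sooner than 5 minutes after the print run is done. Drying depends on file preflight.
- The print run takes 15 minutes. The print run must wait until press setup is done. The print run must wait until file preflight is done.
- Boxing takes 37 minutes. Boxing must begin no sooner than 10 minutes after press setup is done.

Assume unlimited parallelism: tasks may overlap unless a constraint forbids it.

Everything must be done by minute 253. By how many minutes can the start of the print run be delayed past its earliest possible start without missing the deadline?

Nothing blocks file preflight, so it runs from minute 0 to minute 55.
Press setup cannot begin until file preflight (finishes minute 55). It runs from minute 55 to 55 + 31 = minute 86.
The print run cannot start until press setup (finishes minute 86); file preflight (finishes minute 55). The controlling bound is minute 86, so the print run finishes at 86 + 15 = minute 101.

Working backward from the deadline:
The bindery step has no dependents, so it just needs to finish by minute 253. Starting by 253 − 60 = minute 193 achieves that.
Drying has to be done before the bindery step (must start by minute 193). That means finishing by minute 193, i.e. starting by 193 − 40 = minute 153.
The print run feeds into drying (must start by minute 153, minus 5-minute gap → minute 148); so the print run must finish by minute 148 and therefore start by minute 133.
So the print run can start as early as minute 86 and as late as minute 133, giving 133 − 86 = 47 minutes of slack.

47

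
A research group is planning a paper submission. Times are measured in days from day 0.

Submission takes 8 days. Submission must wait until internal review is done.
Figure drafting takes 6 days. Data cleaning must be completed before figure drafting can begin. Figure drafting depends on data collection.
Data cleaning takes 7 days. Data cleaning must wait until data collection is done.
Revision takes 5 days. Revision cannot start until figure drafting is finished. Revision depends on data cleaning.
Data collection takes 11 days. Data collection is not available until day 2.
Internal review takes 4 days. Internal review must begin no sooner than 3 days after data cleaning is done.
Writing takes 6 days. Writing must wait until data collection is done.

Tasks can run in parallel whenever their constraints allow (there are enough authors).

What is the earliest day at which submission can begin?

27

Data collection waits on its own release at day 2, so it starts at day 2 and finishes at 2 + 11 = day 13.
After data collection (finishes day 13), data cleaning can start at day 13 and finishes at day 20.
After data cleaning (finishes day 20, plus 3-day gap → day 23), internal review can start at day 23 and finishes at day 27.
Submission waits on internal review (finishes day 27), so the earliest it can start is day 27.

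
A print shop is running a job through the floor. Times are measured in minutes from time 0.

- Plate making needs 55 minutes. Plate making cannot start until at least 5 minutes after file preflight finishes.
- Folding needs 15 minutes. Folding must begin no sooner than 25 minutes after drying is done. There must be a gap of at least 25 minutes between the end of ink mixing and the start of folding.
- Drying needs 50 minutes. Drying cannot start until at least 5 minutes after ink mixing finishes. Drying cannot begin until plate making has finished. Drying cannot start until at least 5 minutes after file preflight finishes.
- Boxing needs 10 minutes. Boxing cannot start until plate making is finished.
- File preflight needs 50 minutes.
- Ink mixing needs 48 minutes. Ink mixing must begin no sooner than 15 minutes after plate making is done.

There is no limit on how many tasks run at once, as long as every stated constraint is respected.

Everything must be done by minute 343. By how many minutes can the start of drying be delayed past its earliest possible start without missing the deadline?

File preflight can start immediately at minute 0; it finishes at minute 50.
Plate making waits on file preflight (finishes minute 50, plus 5-minute gap → minute 55), so it starts at minute 55 and finishes at 55 + 55 = minute 110.
After plate making (finishes minute 110, plus 15-minute gap → minute 125), ink mixing can start at minute 125 and finishes at minute 173.
Drying cannot start until ink mixing (finishes minute 173, plus 5-minute gap → minute 178); plate making (finishes minute 110); file preflight (finishes minute 50, plus 5-minute gap → minute 55). The controlling bound is minute 178, so drying finishes at 178 + 50 = minute 228.

Working backward from the deadline:
To finish by minute 343, folding (duration 15) must start no later than minute 328.
Drying must finish before folding (must start by minute 328, minus 25-minute gap → minute 303). With a 50-minute duration, drying must start by 303 − 50 = minute 253.
So drying can start as early as minute 178 and as late as minute 253, giving 253 − 178 = 75 minutes of slack.

75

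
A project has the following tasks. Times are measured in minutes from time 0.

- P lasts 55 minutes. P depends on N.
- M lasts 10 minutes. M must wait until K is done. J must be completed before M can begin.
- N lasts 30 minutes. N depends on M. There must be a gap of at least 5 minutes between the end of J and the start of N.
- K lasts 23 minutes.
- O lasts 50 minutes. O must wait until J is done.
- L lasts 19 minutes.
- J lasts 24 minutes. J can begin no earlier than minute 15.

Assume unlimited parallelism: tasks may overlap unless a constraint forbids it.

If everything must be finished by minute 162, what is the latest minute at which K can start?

44

P must finish by minute 162; it takes 55 minutes, so it must start by 162 − 55 = minute 107.
N feeds into P (must start by minute 107); so N must finish by minute 107 and therefore start by minute 77.
M must finish before N (must start by minute 77). With a 10-minute duration, M must start by 77 − 10 = minute 67.
K feeds into M (must start by minute 67); so K must finish by minute 67 and therefore start by minute 44.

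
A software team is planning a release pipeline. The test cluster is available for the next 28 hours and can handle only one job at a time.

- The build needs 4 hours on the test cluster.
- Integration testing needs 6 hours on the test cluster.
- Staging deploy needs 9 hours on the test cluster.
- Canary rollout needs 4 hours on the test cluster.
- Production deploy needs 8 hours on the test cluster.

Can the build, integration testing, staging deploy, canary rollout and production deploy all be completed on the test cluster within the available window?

Running back to back, the jobs need 4 + 6 + 9 + 4 + 8 = 31 hours on the test cluster.
Since 31 > 28, they cannot all fit.

No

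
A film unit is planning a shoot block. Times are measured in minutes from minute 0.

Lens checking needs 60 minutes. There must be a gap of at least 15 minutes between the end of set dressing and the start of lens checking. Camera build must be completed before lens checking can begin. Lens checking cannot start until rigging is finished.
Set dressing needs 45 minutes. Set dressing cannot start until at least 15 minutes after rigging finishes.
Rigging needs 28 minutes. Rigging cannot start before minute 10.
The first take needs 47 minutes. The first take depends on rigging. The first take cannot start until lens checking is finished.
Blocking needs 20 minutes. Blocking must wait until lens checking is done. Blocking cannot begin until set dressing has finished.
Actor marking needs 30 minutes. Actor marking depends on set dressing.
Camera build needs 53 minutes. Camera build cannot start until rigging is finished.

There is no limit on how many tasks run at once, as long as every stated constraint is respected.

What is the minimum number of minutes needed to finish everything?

Rigging waits on its own release at minute 10, so it starts at minute 10 and finishes at 10 + 28 = minute 38.
Camera build waits on rigging (finishes minute 38), so it starts at minute 38 and finishes at 38 + 53 = minute 91.
Set dressing waits on rigging (finishes minute 38, plus 15-minute gap → minute 53), so it starts at minute 53 and finishes at 53 + 45 = minute 98.
Actor marking cannot begin until set dressing (finishes minute 98). It runs from minute 98 to 98 + 30 = minute 128.
For lens checking: set dressing (finishes minute 98, plus 15-minute gap → minute 113); camera build (finishes minute 91); rigging (finishes minute 38). Taking the maximum gives a start of minute 113, and it finishes at 113 + 60 = minute 173.
The first take needs all of rigging (finishes minute 38); lens checking (finishes minute 173). That puts its earliest start at minute 173; it finishes at 173 + 47 = minute 220.
For blocking: lens checking (finishes minute 173); set dressing (finishes minute 98). Taking the maximum gives a start of minute 173, and it finishes at 173 + 20 = minute 193.
All tasks are finished once the last one completes. Finish times: Rigging at 38, Set dressing at 98, Camera build at 91, Lens checking at 173, Blocking at 193, Actor marking at 128, The first take at 220. The latest is minute 220.

220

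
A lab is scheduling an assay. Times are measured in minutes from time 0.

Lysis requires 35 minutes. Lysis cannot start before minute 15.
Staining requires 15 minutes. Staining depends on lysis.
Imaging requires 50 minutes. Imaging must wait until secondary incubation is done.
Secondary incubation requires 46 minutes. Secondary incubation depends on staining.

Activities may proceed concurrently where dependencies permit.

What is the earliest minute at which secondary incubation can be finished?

Lysis cannot begin until its own release at minute 15. It runs from minute 15 to 15 + 35 = minute 50.
Staining waits on lysis (finishes minute 50), so it starts at minute 50 and finishes at 50 + 15 = minute 65.
Secondary incubation cannot begin until staining (finishes minute 65). It runs from minute 65 to 65 + 46 = minute 111.

111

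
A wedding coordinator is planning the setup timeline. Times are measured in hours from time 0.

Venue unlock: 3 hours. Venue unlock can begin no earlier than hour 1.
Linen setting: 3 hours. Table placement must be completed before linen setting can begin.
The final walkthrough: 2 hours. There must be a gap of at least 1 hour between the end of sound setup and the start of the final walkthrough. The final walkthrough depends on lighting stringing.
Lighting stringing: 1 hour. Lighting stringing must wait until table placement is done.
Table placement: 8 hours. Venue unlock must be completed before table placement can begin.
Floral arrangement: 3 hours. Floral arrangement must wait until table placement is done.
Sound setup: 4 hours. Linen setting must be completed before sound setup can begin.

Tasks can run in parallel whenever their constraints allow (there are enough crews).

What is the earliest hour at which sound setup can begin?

15

After its own release at hour 1, venue unlock can start at hour 1 and finishes at hour 4.
After venue unlock (finishes hour 4), table placement can start at hour 4 and finishes at hour 12.
Linen setting cannot begin until table placement (finishes hour 12). It runs from hour 12 to 12 + 3 = hour 15.
Sound setup waits on linen setting (finishes hour 15), so the earliest it can start is hour 15.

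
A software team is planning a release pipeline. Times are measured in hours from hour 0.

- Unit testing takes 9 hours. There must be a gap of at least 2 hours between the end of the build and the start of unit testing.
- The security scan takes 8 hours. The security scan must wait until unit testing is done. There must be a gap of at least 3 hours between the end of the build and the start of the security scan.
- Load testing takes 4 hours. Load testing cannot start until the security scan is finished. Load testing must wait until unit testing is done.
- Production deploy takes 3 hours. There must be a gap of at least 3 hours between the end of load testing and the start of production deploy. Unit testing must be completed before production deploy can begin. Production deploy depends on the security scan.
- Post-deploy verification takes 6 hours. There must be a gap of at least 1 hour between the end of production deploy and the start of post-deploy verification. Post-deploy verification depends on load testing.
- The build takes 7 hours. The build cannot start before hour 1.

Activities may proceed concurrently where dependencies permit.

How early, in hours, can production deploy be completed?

37

After its own release at hour 1, the build can start at hour 1 and finishes at hour 8.
Unit testing waits on the build (finishes hour 8, plus 2-hour gap → hour 10), so it starts at hour 10 and finishes at 10 + 9 = hour 19.
The security scan has to wait for unit testing (finishes hour 19); the build (finishes hour 8, plus 3-hour gap → hour 11). The latest of these is hour 19, so the security scan runs hour 19 to 19 + 8 = hour 27.
Load testing needs all of the security scan (finishes hour 27); unit testing (finishes hour 19). That puts its earliest start at hour 27; it finishes at 27 + 4 = hour 31.
For production deploy: load testing (finishes hour 31, plus 3-hour gap → hour 34); unit testing (finishes hour 19); the security scan (finishes hour 27). Taking the maximum gives a start of hour 34, and it finishes at 34 + 3 = hour 37.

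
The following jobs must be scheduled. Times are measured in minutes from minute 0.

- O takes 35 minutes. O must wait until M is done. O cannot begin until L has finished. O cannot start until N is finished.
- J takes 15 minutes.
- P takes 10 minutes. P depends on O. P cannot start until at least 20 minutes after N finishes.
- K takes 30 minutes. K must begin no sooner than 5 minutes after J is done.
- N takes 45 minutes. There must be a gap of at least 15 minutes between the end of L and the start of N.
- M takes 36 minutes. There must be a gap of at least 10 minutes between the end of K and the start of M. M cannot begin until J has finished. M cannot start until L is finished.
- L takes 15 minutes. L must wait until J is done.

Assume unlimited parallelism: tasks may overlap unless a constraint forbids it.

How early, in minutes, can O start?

Nothing blocks J, so it runs from minute 0 to minute 15.
After J (finishes minute 15), L can start at minute 15 and finishes at minute 30.
N cannot begin until L (finishes minute 30, plus 15-minute gap → minute 45). It runs from minute 45 to 45 + 45 = minute 90.
K cannot begin until J (finishes minute 15, plus 5-minute gap → minute 20). It runs from minute 20 to 20 + 30 = minute 50.
M needs all of K (finishes minute 50, plus 10-minute gap → minute 60); J (finishes minute 15); L (finishes minute 30). That puts its earliest start at minute 60; it finishes at 60 + 36 = minute 96.
O waits on M (finishes minute 96); L (finishes minute 30); N (finishes minute 90). The latest of these is minute 96, which is the earliest O can start.

96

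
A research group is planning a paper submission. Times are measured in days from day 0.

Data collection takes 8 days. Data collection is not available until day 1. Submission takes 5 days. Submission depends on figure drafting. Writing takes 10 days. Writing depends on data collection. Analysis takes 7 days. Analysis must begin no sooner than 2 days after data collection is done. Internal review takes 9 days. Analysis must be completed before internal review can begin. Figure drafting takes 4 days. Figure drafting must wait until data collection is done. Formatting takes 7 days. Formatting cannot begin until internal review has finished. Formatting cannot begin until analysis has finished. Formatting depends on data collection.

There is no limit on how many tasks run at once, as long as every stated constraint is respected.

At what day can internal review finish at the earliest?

27

Data collection cannot begin until its own release at day 1. It runs from day 1 to 1 + 8 = day 9.
Analysis waits on data collection (finishes day 9, plus 2-day gap → day 11), so it starts at day 11 and finishes at 11 + 7 = day 18.
After analysis (finishes day 18), internal review can start at day 18 and finishes at day 27.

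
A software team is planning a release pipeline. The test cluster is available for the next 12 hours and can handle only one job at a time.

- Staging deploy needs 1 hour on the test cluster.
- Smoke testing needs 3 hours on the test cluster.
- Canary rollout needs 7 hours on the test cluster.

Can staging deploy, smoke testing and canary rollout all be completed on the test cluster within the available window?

Yes

Running back to back, the jobs need 1 + 3 + 7 = 11 hours on the test cluster.
Since 11 ≤ 12, they fit within the window.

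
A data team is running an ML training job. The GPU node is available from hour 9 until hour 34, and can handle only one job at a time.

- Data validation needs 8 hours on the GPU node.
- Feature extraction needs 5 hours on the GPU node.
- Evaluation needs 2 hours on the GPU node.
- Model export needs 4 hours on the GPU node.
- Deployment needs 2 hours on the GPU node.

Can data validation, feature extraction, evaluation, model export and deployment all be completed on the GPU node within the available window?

The GPU node window is 34 − 9 = 25 hours.
Running back to back, the jobs need 8 + 5 + 2 + 4 + 2 = 21 hours on the GPU node.
Since 21 ≤ 25, they fit within the window.

Yes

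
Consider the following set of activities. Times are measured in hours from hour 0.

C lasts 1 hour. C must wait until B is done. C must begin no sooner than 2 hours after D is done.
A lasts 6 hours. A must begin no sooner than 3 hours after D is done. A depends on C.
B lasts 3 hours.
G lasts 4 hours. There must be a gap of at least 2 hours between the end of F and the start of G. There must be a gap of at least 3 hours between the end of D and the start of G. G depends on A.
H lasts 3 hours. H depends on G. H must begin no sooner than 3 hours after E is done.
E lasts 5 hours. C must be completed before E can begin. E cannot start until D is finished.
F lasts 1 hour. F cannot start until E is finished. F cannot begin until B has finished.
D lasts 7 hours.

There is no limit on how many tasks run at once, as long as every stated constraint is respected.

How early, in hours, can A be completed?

16

D can start immediately at hour 0; it finishes at hour 7.
B can start immediately at hour 0; it finishes at hour 3.
C needs all of B (finishes hour 3); D (finishes hour 7, plus 2-hour gap → hour 9). That puts its earliest start at hour 9; it finishes at 9 + 1 = hour 10.
A cannot start until D (finishes hour 7, plus 3-hour gap → hour 10); C (finishes hour 10). The controlling bound is hour 10, so A finishes at 10 + 6 = hour 16.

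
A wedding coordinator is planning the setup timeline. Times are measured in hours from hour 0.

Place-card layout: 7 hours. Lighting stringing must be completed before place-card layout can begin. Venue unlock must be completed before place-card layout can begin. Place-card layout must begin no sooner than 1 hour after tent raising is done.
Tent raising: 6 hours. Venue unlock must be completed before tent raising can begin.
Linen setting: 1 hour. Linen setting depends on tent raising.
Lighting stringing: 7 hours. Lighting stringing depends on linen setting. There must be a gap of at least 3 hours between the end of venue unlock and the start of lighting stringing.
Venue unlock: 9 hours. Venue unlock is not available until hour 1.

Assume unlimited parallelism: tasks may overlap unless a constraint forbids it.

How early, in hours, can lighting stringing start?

After its own release at hour 1, venue unlock can start at hour 1 and finishes at hour 10.
After venue unlock (finishes hour 10), tent raising can start at hour 10 and finishes at hour 16.
Linen setting cannot begin until tent raising (finishes hour 16). It runs from hour 16 to 16 + 1 = hour 17.
Lighting stringing waits on linen setting (finishes hour 17); venue unlock (finishes hour 10, plus 3-hour gap → hour 13). The latest of these is hour 17, which is the earliest lighting stringing can start.

17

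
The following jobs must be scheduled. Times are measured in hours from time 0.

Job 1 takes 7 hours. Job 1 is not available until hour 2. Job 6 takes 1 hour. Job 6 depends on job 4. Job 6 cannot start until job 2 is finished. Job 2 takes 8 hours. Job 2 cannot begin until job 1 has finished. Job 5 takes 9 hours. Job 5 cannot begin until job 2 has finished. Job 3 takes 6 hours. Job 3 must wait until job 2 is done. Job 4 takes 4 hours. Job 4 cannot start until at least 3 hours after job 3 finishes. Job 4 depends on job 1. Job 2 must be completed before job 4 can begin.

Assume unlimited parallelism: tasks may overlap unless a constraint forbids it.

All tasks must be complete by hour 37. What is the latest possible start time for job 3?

23

Job 6 must finish by hour 37; it takes 1 hour, so it must start by 37 − 1 = hour 36.
Job 4 must finish before job 6 (must start by hour 36). With a 4-hour duration, job 4 must start by 36 − 4 = hour 32.
Job 3 must finish before job 4 (must start by hour 32, minus 3-hour gap → hour 29). With a 6-hour duration, job 3 must start by 29 − 6 = hour 23.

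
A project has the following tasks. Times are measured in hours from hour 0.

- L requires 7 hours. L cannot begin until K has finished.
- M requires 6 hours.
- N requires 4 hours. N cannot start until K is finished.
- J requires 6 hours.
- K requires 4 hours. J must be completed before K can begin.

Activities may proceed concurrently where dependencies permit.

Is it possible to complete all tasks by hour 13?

Nothing blocks M, so it runs from hour 0 to hour 6.
Nothing blocks J, so it runs from hour 0 to hour 6.
K waits on J (finishes hour 6), so it starts at hour 6 and finishes at 6 + 4 = hour 10.
N cannot begin until K (finishes hour 10). It runs from hour 10 to 10 + 4 = hour 14.
L cannot begin until K (finishes hour 10). It runs from hour 10 to 10 + 7 = hour 17.
The earliest everything can be done is hour 17, which is after the deadline of 13, so it is not possible.

No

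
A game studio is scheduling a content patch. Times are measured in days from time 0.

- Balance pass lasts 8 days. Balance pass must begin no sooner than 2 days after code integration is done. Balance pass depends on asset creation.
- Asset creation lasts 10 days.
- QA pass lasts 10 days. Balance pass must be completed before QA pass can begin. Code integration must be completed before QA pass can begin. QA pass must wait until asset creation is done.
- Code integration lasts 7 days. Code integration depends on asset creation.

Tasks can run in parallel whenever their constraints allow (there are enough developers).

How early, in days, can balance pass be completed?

27

Asset creation can start immediately at day 0; it finishes at day 10.
Code integration waits on asset creation (finishes day 10), so it starts at day 10 and finishes at 10 + 7 = day 17.
Balance pass has to wait for code integration (finishes day 17, plus 2-day gap → day 19); asset creation (finishes day 10). The latest of these is day 19, so balance pass runs day 19 to 19 + 8 = day 27.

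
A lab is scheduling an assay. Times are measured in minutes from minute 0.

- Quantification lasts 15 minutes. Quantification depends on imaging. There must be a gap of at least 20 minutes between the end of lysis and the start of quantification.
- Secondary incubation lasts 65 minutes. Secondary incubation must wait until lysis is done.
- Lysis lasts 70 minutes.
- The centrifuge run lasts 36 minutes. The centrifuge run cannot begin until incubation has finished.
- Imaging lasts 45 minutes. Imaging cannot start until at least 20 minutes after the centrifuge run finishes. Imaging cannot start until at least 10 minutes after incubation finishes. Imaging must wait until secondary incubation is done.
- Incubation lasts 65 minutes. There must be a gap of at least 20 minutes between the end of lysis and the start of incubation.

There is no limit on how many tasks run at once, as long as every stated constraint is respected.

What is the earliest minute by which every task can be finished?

271

Nothing blocks lysis, so it runs from minute 0 to minute 70.
Secondary incubation waits on lysis (finishes minute 70), so it starts at minute 70 and finishes at 70 + 65 = minute 135.
After lysis (finishes minute 70, plus 20-minute gap → minute 90), incubation can start at minute 90 and finishes at minute 155.
The centrifuge run waits on incubation (finishes minute 155), so it starts at minute 155 and finishes at 155 + 36 = minute 191.
Imaging has to wait for the centrifuge run (finishes minute 191, plus 20-minute gap → minute 211); incubation (finishes minute 155, plus 10-minute gap → minute 165); secondary incubation (finishes minute 135). The latest of these is minute 211, so imaging runs minute 211 to 211 + 45 = minute 256.
Quantification needs all of imaging (finishes minute 256); lysis (finishes minute 70, plus 20-minute gap → minute 90). That puts its earliest start at minute 256; it finishes at 256 + 15 = minute 271.
All tasks are finished once the last one completes. Finish times: Lysis at 70, Incubation at 155, The centrifuge run at 191, Secondary incubation at 135, Imaging at 256, Quantification at 271. The latest is minute 271.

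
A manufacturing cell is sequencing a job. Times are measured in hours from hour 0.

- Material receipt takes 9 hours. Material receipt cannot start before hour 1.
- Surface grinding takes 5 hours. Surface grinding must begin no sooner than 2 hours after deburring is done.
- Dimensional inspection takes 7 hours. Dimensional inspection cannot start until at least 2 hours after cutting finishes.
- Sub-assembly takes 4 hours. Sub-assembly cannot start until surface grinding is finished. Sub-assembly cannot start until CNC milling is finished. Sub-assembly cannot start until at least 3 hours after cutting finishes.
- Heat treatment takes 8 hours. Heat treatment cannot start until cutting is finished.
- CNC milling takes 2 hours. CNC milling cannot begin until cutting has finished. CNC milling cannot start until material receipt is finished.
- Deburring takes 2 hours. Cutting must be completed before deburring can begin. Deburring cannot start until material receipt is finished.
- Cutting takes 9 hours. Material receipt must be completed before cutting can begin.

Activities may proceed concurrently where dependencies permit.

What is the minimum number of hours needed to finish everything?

Material receipt waits on its own release at hour 1, so it starts at hour 1 and finishes at 1 + 9 = hour 10.
Cutting cannot begin until material receipt (finishes hour 10). It runs from hour 10 to 10 + 9 = hour 19.
After cutting (finishes hour 19, plus 2-hour gap → hour 21), dimensional inspection can start at hour 21 and finishes at hour 28.
Heat treatment cannot begin until cutting (finishes hour 19). It runs from hour 19 to 19 + 8 = hour 27.
CNC milling cannot start until cutting (finishes hour 19); material receipt (finishes hour 10). The controlling bound is hour 19, so CNC milling finishes at 19 + 2 = hour 21.
For deburring: cutting (finishes hour 19); material receipt (finishes hour 10). Taking the maximum gives a start of hour 19, and it finishes at 19 + 2 = hour 21.
Surface grinding cannot begin until deburring (finishes hour 21, plus 2-hour gap → hour 23). It runs from hour 23 to 23 + 5 = hour 28.
Sub-assembly has to wait for surface grinding (finishes hour 28); CNC milling (finishes hour 21); cutting (finishes hour 19, plus 3-hour gap → hour 22). The latest of these is hour 28, so sub-assembly runs hour 28 to 28 + 4 = hour 32.
All tasks are finished once the last one completes. Finish times: Material receipt at 10, Cutting at 19, Deburring at 21, CNC milling at 21, Heat treatment at 27, Surface grinding at 28, Dimensional inspection at 28, Sub-assembly at 32. The latest is hour 32.

32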